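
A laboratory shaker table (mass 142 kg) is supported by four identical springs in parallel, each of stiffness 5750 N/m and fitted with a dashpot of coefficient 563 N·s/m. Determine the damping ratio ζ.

Parallel springs add: k_eq = 4 × 5750 = 23000 N/m.
ω_n = √(k_eq/m) = √(23000/142) = 12.73 rad/s.
Critical damping c_c = 2√(k_eq·m) = 2√(23000 × 142) = 3614 N·s/m, so ζ = c/c_c = 563/3614 = 0.1558.

0.156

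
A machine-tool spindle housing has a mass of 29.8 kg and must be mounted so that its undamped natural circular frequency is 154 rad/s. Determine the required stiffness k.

707000 N/m

k = m·ω_n² = 29.8 × 154.0² = 29.8 × 23720 = 706700 N/m.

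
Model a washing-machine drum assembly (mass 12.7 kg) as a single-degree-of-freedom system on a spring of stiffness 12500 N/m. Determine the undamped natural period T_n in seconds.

ω_n = √(k/m) = √(12500/12.7) = √984.3 = 31.37 rad/s.
T_n = 2π/ω_n = 6.283/31.37 = 0.2003 s.

0.200 s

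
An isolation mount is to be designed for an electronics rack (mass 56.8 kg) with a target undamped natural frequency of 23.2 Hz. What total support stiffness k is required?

1210000 N/m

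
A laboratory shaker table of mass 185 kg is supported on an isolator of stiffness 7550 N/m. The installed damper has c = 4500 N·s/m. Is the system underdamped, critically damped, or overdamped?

overdamped

c_c = 2√(k·m) = 2364 N·s/m; ζ = c/c_c = 4500/2364 = 1.90.
Since ζ > 1 the system is overdamped.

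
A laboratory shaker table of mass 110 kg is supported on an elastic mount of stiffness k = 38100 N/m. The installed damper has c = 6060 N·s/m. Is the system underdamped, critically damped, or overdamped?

c_c = 2√(k·m) = 4094 N·s/m; ζ = c/c_c = 6060/4094 = 1.48.
Since ζ > 1 the system is overdamped.

overdamped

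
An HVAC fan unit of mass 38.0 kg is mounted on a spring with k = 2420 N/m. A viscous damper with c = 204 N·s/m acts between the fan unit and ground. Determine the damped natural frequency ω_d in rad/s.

7.52 rad/s

ω_n = √(k/m) = √(2420/38.0) = 7.980 rad/s.
Critical damping c_c = 2√(k·m) = 2√(2420 × 38.0) = 606.5 N·s/m, so ζ = c/c_c = 204/606.5 = 0.3364.
ω_d = ω_n√(1 − ζ²) = 7.980 × √(1 − 0.113) = 7.515 rad/s.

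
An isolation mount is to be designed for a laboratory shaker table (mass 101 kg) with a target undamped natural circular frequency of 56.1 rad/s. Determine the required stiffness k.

k = m·ω_n² = 101 × 56.10² = 101 × 3147 = 317900 N/m.

318000 N/m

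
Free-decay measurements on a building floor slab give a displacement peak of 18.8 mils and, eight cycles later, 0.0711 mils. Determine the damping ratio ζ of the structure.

Logarithmic decrement δ = (1/n)·ln(x₀/x_n) = (1/8)·ln(18.8/0.0711) = (1/8)·ln(264.4) = 0.6972.
ζ = δ/√(4π² + δ²) = 0.6972/√(39.48 + 0.486) = 0.6972/6.322 = 0.1103.

0.110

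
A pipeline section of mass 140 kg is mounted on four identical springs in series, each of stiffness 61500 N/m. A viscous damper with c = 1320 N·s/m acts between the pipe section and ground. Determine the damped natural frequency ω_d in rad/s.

Series springs: 1/k_eq = 4/61500, so k_eq = 61500/4 = 15380 N/m.
ω_n = √(k_eq/m) = √(15380/140) = 10.48 rad/s.
Critical damping c_c = 2√(k_eq·m) = 2√(15380 × 140) = 2934 N·s/m, so ζ = c/c_c = 1320/2934 = 0.4499.
ω_d = ω_n√(1 − ζ²) = 10.48 × √(1 − 0.202) = 9.359 rad/s.

9.36 rad/s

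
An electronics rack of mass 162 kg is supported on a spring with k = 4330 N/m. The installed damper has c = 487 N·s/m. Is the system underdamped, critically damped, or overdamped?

c_c = 2√(k·m) = 1675 N·s/m; ζ = c/c_c = 487/1675 = 0.291.
Since ζ < 1 the system is underdamped.

underdamped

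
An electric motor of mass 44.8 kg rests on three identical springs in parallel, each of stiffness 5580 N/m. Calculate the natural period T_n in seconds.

Parallel springs add: k_eq = 3 × 5580 = 16740 N/m.
ω_n = √(k_eq/m) = √(16740/44.8) = √373.7 = 19.33 rad/s.
T_n = 2π/ω_n = 6.283/19.33 = 0.3250 s.

0.325 s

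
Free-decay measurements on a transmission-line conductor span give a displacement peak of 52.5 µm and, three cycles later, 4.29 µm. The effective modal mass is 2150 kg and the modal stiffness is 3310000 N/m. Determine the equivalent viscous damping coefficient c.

Logarithmic decrement δ = (1/n)·ln(x₀/x_n) = (1/3)·ln(52.5/4.29) = (1/3)·ln(12.24) = 0.8348.
ζ = δ/√(4π² + δ²) = 0.8348/√(39.48 + 0.697) = 0.8348/6.338 = 0.1317.
c = ζ · 2√(km) = 0.1317 × 2√(3310000 × 2150) = 0.1317 × 168700 = 22220 N·s/m.

22200 N·s/m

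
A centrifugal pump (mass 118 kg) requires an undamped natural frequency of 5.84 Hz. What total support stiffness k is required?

ω_n = 2πf_n = 2π × 5.84 = 36.69 rad/s.
k = m·ω_n² = 118 × 36.69² = 118 × 1346 = 158900 N/m.

159000 N/m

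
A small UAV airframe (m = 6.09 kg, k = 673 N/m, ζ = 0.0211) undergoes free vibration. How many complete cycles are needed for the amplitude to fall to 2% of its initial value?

Logarithmic decrement δ = 2πζ/√(1 − ζ²) = 2π × 0.02110/√(1 − 0.000445) = 0.1326.
x_n/x₀ = e^(−nδ) ≤ 0.02; take ln: n ≥ ln(1/0.02)/δ = 3.912/0.1326 = 29.50.
So 30 complete cycles are required.

30 cycles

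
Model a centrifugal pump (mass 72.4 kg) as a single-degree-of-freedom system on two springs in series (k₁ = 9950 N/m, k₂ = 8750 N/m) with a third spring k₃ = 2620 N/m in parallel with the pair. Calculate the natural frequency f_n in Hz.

Series pair: k_s = k₁k₂/(k₁+k₂) = (9950)(8750)/(9950 + 8750) = 4656 N/m. In parallel with k₃: k_eq = 4656 + 2620 = 7276 N/m.
ω_n = √(k_eq/m) = √(7276/72.4) = √100.5 = 10.02 rad/s.
f_n = ω_n/(2π) = 10.02/6.283 = 1.595 Hz.

1.60 Hz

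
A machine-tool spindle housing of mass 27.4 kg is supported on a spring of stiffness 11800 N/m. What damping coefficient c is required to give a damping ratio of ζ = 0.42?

478 N·s/m

c_c = 2√(k·m) = 2√(11800 × 27.4) = 1137 N·s/m.
c = ζ·c_c = 0.42 × 1137 = 477.6 N·s/m.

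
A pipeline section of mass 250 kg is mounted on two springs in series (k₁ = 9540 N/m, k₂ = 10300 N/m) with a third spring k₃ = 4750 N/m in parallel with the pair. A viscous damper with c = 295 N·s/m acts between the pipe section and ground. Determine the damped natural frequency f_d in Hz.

Series pair: k_s = k₁k₂/(k₁+k₂) = (9540)(10300)/(9540 + 10300) = 4953 N/m. In parallel with k₃: k_eq = 4953 + 4750 = 9703 N/m.
ω_n = √(k_eq/m) = √(9703/250) = 6.230 rad/s.
Critical damping c_c = 2√(k_eq·m) = 2√(9703 × 250) = 3115 N·s/m, so ζ = c/c_c = 295/3115 = 0.09471.
ω_d = ω_n√(1 − ζ²) = 6.230 × √(1 − 0.00897) = 6.202 rad/s.
f_d = ω_d/(2π) = 0.9871 Hz.

0.987 Hz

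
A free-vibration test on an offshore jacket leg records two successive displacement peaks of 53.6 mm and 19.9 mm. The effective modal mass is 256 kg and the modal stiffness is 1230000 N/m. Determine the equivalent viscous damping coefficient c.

Logarithmic decrement δ = (1/n)·ln(x₀/x_n) = (1/1)·ln(53.6/19.9) = (1/1)·ln(2.693) = 0.9908.
ζ = δ/√(4π² + δ²) = 0.9908/√(39.48 + 0.982) = 0.9908/6.361 = 0.1558.
c = ζ · 2√(km) = 0.1558 × 2√(1230000 × 256) = 0.1558 × 35490 = 5528 N·s/m.

5530 N·s/m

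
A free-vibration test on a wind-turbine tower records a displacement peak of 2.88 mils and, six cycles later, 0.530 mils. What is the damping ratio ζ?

Logarithmic decrement δ = (1/n)·ln(x₀/x_n) = (1/6)·ln(2.88/0.530) = (1/6)·ln(5.434) = 0.2821.
ζ = δ/√(4π² + δ²) = 0.2821/√(39.48 + 0.0796) = 0.2821/6.290 = 0.04485.

0.0449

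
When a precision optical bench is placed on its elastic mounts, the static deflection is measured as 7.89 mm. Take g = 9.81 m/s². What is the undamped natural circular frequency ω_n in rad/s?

ω_n = √(g/δ_st) = √(9.81/0.00789) = √1243 = 35.26 rad/s.

35.3 rad/s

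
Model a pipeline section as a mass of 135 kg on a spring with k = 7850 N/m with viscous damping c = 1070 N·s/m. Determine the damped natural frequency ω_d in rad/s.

ω_n = √(k/m) = √(7850/135) = 7.625 rad/s.
Critical damping c_c = 2√(k·m) = 2√(7850 × 135) = 2059 N·s/m, so ζ = c/c_c = 1070/2059 = 0.5197.
ω_d = ω_n√(1 − ζ²) = 7.625 × √(1 − 0.270) = 6.515 rad/s.

6.51 rad/s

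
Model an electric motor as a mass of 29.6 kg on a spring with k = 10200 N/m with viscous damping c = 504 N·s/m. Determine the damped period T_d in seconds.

ω_n = √(k/m) = √(10200/29.6) = 18.56 rad/s.
Critical damping c_c = 2√(k·m) = 2√(10200 × 29.6) = 1099 N·s/m, so ζ = c/c_c = 504/1099 = 0.4586.
ω_d = ω_n√(1 − ζ²) = 18.56 × √(1 − 0.210) = 16.50 rad/s.
T_d = 2π/ω_d = 0.3809 s.

0.381 s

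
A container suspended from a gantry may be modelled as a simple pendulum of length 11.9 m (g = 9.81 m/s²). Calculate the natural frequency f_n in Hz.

For a simple pendulum ω_n = √(g/L) = √(9.81/11.9) = √0.8244 = 0.9079 rad/s.
f_n = ω_n/(2π) = 0.9079/6.283 = 0.1445 Hz.

0.145 Hz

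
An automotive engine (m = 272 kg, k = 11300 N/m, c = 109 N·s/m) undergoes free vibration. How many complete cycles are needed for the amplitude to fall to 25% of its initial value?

ζ = c/(2√(km)) = 109/(2√(11300 × 272)) = 109/3506 = 0.03109.
Logarithmic decrement δ = 2πζ/√(1 − ζ²) = 2π × 0.03109/√(1 − 0.000966) = 0.1954.
x_n/x₀ = e^(−nδ) ≤ 0.25; take ln: n ≥ ln(1/0.25)/δ = 1.386/0.1954 = 7.094.
So 8 complete cycles are required.

8 cycles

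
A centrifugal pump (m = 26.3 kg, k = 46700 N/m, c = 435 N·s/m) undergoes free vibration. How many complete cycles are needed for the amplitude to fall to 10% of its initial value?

2 cycles

ζ = c/(2√(km)) = 435/(2√(46700 × 26.3)) = 435/2216 = 0.1963.
Logarithmic decrement δ = 2πζ/√(1 − ζ²) = 2π × 0.1963/√(1 − 0.0385) = 1.258.
x_n/x₀ = e^(−nδ) ≤ 0.1; take ln: n ≥ ln(1/0.1)/δ = 2.303/1.258 = 1.831.
So 2 complete cycles are required.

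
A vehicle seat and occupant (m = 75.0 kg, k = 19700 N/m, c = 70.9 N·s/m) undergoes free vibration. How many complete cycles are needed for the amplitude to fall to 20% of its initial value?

9 cycles

ζ = c/(2√(km)) = 70.9/(2√(19700 × 75.0)) = 70.9/2431 = 0.02916.
Logarithmic decrement δ = 2πζ/√(1 − ζ²) = 2π × 0.02916/√(1 − 0.000851) = 0.1833.
x_n/x₀ = e^(−nδ) ≤ 0.2; take ln: n ≥ ln(1/0.2)/δ = 1.609/0.1833 = 8.779.
So 9 complete cycles are required.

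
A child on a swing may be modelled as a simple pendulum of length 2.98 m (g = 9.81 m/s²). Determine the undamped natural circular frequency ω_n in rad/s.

For a simple pendulum ω_n = √(g/L) = √(9.81/2.98) = √3.292 = 1.814 rad/s.

1.81 rad/s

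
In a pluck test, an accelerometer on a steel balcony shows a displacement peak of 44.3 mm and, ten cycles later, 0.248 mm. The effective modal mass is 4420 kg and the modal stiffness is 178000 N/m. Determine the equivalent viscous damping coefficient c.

4610 N·s/m

Logarithmic decrement δ = (1/n)·ln(x₀/x_n) = (1/10)·ln(44.3/0.248) = (1/10)·ln(178.6) = 0.5185.
ζ = δ/√(4π² + δ²) = 0.5185/√(39.48 + 0.269) = 0.5185/6.305 = 0.08225.
c = ζ · 2√(km) = 0.08225 × 2√(178000 × 4420) = 0.08225 × 56100 = 4614 N·s/m.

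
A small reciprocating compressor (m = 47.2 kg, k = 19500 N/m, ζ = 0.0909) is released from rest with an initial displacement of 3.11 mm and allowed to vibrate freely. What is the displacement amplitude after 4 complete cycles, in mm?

Logarithmic decrement δ = 2πζ/√(1 − ζ²) = 2π × 0.09090/√(1 − 0.00826) = 0.5735.
After n cycles, x_n/x₀ = e^(−nδ), so x_4 = 3.11 × e^(−4 × 0.5735) = 3.11 × 0.1009 = 0.3137 mm.

0.314 mm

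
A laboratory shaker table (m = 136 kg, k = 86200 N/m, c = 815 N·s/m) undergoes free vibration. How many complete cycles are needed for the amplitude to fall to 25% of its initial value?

2 cycles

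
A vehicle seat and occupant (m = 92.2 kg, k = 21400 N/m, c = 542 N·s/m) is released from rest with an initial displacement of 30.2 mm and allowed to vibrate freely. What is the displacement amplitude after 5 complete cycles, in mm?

ζ = c/(2√(km)) = 542/(2√(21400 × 92.2)) = 542/2809 = 0.1929.
Logarithmic decrement δ = 2πζ/√(1 − ζ²) = 2π × 0.1929/√(1 − 0.0372) = 1.235.
After n cycles, x_n/x₀ = e^(−nδ), so x_5 = 30.2 × e^(−5 × 1.235) = 30.2 × 0.002076 = 0.06271 mm.

0.0627 mm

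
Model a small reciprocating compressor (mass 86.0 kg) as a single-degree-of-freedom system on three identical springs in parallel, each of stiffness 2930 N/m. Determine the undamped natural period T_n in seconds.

0.621 s

Parallel springs add: k_eq = 3 × 2930 = 8790 N/m.
ω_n = √(k_eq/m) = √(8790/86.0) = √102.2 = 10.11 rad/s.
T_n = 2π/ω_n = 6.283/10.11 = 0.6215 s.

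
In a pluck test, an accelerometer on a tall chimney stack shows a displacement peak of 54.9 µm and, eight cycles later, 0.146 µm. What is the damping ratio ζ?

Logarithmic decrement δ = (1/n)·ln(x₀/x_n) = (1/8)·ln(54.9/0.146) = (1/8)·ln(376.0) = 0.7412.
ζ = δ/√(4π² + δ²) = 0.7412/√(39.48 + 0.549) = 0.7412/6.327 = 0.1172.

0.117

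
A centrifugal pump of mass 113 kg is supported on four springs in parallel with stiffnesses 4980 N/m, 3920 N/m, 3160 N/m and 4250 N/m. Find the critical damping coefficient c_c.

Parallel springs add: k_eq = 4980 + 3920 + 3160 + 4250 = 16310 N/m.
c_c = 2√(k_eq·m) = 2√(16310 × 113) = 2 × 1358 = 2715 N·s/m.

2720 N·s/m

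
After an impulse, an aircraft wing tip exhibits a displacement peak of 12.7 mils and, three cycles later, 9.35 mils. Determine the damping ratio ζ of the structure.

Logarithmic decrement δ = (1/n)·ln(x₀/x_n) = (1/3)·ln(12.7/9.35) = (1/3)·ln(1.358) = 0.1021.
ζ = δ/√(4π² + δ²) = 0.1021/√(39.48 + 0.0104) = 0.1021/6.284 = 0.01624.

0.0162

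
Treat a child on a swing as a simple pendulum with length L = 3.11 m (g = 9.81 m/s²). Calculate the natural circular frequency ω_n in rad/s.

For a simple pendulum ω_n = √(g/L) = √(9.81/3.11) = √3.154 = 1.776 rad/s.

1.78 rad/s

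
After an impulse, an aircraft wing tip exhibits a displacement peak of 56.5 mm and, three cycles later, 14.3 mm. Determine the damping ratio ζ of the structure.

0.0727

Logarithmic decrement δ = (1/n)·ln(x₀/x_n) = (1/3)·ln(56.5/14.3) = (1/3)·ln(3.951) = 0.4580.
ζ = δ/√(4π² + δ²) = 0.4580/√(39.48 + 0.210) = 0.4580/6.300 = 0.07270.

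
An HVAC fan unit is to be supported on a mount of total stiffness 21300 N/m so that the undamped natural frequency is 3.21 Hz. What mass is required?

ω_n = 2πf_n = 2π × 3.21 = 20.17 rad/s.
m = k/ω_n² = 21300/20.17² = 21300/406.8 = 52.36 kg.

52.4 kg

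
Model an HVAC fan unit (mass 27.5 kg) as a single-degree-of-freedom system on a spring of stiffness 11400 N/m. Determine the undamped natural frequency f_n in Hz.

ω_n = √(k/m) = √(11400/27.5) = √414.5 = 20.36 rad/s.
f_n = ω_n/(2π) = 20.36/6.283 = 3.240 Hz.

3.24 Hz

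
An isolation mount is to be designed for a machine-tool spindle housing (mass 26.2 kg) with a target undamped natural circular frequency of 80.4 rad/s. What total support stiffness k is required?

k = m·ω_n² = 26.2 × 80.40² = 26.2 × 6464 = 169400 N/m.

169000 N/m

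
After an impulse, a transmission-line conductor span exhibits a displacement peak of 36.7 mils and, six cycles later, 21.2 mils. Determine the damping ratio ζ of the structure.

Logarithmic decrement δ = (1/n)·ln(x₀/x_n) = (1/6)·ln(36.7/21.2) = (1/6)·ln(1.731) = 0.09146.
ζ = δ/√(4π² + δ²) = 0.09146/√(39.48 + 0.00837) = 0.09146/6.284 = 0.01456.

0.0146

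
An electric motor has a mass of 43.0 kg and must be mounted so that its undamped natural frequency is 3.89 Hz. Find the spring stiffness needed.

ω_n = 2πf_n = 2π × 3.89 = 24.44 rad/s.
k = m·ω_n² = 43.0 × 24.44² = 43.0 × 597.4 = 25690 N/m.

25700 N/m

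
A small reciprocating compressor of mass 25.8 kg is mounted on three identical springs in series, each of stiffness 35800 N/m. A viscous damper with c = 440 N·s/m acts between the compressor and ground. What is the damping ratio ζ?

Series springs: 1/k_eq = 3/35800, so k_eq = 35800/3 = 11930 N/m.
ω_n = √(k_eq/m) = √(11930/25.8) = 21.51 rad/s.
Critical damping c_c = 2√(k_eq·m) = 2√(11930 × 25.8) = 1110 N·s/m, so ζ = c/c_c = 440/1110 = 0.3965.

0.396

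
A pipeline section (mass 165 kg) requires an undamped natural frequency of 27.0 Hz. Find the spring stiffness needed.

ω_n = 2πf_n = 2π × 27.0 = 169.6 rad/s.
k = m·ω_n² = 165 × 169.6² = 165 × 28780 = 4749000 N/m.

4750000 N/m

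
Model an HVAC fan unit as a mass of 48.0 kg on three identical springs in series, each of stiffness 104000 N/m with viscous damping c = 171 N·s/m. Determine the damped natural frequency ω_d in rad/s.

Series springs: 1/k_eq = 3/104000, so k_eq = 104000/3 = 34670 N/m.
ω_n = √(k_eq/m) = √(34670/48.0) = 26.87 rad/s.
Critical damping c_c = 2√(k_eq·m) = 2√(34670 × 48.0) = 2580 N·s/m, so ζ = c/c_c = 171/2580 = 0.06628.
ω_d = ω_n√(1 − ζ²) = 26.87 × √(1 − 0.00439) = 26.82 rad/s.

26.8 rad/s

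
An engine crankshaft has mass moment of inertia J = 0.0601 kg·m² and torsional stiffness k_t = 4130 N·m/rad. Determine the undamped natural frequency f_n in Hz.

ω_n = √(k_t/J) = √(4130/0.0601) = √68720 = 262.1 rad/s.
f_n = ω_n/(2π) = 262.1/6.283 = 41.72 Hz.

41.7 Hz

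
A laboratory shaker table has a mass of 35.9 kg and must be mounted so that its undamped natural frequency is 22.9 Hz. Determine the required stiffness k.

743000 N/m

ω_n = 2πf_n = 2π × 22.9 = 143.9 rad/s.
k = m·ω_n² = 35.9 × 143.9² = 35.9 × 20700 = 743200 N/m.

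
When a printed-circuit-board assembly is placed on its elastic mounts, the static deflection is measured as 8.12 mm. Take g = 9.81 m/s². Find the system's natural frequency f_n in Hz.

5.53 Hz

ω_n = √(g/δ_st) = √(9.81/0.00812) = √1208 = 34.76 rad/s.
f_n = ω_n/(2π) = 34.76/6.283 = 5.532 Hz.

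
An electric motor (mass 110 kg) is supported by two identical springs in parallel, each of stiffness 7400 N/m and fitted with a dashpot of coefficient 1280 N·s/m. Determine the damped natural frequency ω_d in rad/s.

10.0 rad/s

Parallel springs add: k_eq = 2 × 7400 = 14800 N/m.
ω_n = √(k_eq/m) = √(14800/110) = 11.60 rad/s.
Critical damping c_c = 2√(k_eq·m) = 2√(14800 × 110) = 2552 N·s/m, so ζ = c/c_c = 1280/2552 = 0.5016.
ω_d = ω_n√(1 − ζ²) = 11.60 × √(1 − 0.252) = 10.03 rad/s.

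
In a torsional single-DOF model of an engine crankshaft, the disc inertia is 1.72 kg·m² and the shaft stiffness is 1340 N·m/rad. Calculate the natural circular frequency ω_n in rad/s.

ω_n = √(k_t/J) = √(1340/1.72) = √779.1 = 27.91 rad/s.

27.9 rad/s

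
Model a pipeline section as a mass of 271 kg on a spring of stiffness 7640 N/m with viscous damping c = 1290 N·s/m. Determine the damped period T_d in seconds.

1.32 s

ω_n = √(k/m) = √(7640/271) = 5.310 rad/s.
Critical damping c_c = 2√(k·m) = 2√(7640 × 271) = 2878 N·s/m, so ζ = c/c_c = 1290/2878 = 0.4483.
ω_d = ω_n√(1 − ζ²) = 5.310 × √(1 − 0.201) = 4.746 rad/s.
T_d = 2π/ω_d = 1.324 s.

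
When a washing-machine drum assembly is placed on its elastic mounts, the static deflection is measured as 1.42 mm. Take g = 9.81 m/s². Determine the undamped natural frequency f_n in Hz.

ω_n = √(g/δ_st) = √(9.81/0.00142) = √6908 = 83.12 rad/s.
f_n = ω_n/(2π) = 83.12/6.283 = 13.23 Hz.

13.2 Hz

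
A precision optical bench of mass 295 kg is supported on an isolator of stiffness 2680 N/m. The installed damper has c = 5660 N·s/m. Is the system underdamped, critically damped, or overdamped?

c_c = 2√(k·m) = 1778 N·s/m; ζ = c/c_c = 5660/1778 = 3.18.
Since ζ > 1 the system is overdamped.

overdamped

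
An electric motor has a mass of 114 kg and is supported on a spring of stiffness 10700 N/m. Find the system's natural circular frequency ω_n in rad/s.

9.69 rad/s

ω_n = √(k/m) = √(10700/114) = √93.86 = 9.688 rad/s.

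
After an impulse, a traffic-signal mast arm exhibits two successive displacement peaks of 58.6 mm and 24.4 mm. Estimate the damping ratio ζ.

0.138

Logarithmic decrement δ = (1/n)·ln(x₀/x_n) = (1/1)·ln(58.6/24.4) = (1/1)·ln(2.402) = 0.8762.
ζ = δ/√(4π² + δ²) = 0.8762/√(39.48 + 0.768) = 0.8762/6.344 = 0.1381.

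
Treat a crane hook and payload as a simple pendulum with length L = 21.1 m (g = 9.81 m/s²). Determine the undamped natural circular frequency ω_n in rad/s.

0.682 rad/s

For a simple pendulum ω_n = √(g/L) = √(9.81/21.1) = √0.4649 = 0.6819 rad/s.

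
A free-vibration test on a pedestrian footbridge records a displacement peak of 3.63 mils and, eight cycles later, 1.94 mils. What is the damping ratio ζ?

Logarithmic decrement δ = (1/n)·ln(x₀/x_n) = (1/8)·ln(3.63/1.94) = (1/8)·ln(1.871) = 0.07832.
ζ = δ/√(4π² + δ²) = 0.07832/√(39.48 + 0.00613) = 0.07832/6.284 = 0.01246.

0.0125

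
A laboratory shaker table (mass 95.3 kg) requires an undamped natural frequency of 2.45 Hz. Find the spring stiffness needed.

ω_n = 2πf_n = 2π × 2.45 = 15.39 rad/s.
k = m·ω_n² = 95.3 × 15.39² = 95.3 × 237.0 = 22580 N/m.

22600 N/m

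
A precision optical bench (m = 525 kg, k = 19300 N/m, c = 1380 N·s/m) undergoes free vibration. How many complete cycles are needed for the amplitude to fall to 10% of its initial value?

2 cycles

ζ = c/(2√(km)) = 1380/(2√(19300 × 525)) = 1380/6366 = 0.2168.
Logarithmic decrement δ = 2πζ/√(1 − ζ²) = 2π × 0.2168/√(1 − 0.0470) = 1.395.
x_n/x₀ = e^(−nδ) ≤ 0.1; take ln: n ≥ ln(1/0.1)/δ = 2.303/1.395 = 1.650.
So 2 complete cycles are required.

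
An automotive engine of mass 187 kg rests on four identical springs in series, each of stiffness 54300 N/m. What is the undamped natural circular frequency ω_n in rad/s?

Series springs: 1/k_eq = 4/54300, so k_eq = 54300/4 = 13580 N/m.
ω_n = √(k_eq/m) = √(13580/187) = √72.59 = 8.520 rad/s.

8.52 rad/s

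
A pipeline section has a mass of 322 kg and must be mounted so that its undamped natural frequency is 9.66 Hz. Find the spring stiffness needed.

ω_n = 2πf_n = 2π × 9.66 = 60.70 rad/s.
k = m·ω_n² = 322 × 60.70² = 322 × 3684 = 1186000 N/m.

1190000 N/m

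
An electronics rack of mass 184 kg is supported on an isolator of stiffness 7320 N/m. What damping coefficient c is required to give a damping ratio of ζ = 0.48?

1110 N·s/m

c_c = 2√(k·m) = 2√(7320 × 184) = 2321 N·s/m.
c = ζ·c_c = 0.48 × 2321 = 1114 N·s/m.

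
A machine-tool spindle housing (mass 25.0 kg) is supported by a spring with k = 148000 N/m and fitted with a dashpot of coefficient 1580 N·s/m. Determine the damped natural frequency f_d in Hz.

11.2 Hz

ω_n = √(k/m) = √(148000/25.0) = 76.94 rad/s.
Critical damping c_c = 2√(k·m) = 2√(148000 × 25.0) = 3847 N·s/m, so ζ = c/c_c = 1580/3847 = 0.4107.
ω_d = ω_n√(1 − ζ²) = 76.94 × √(1 − 0.169) = 70.15 rad/s.
f_d = ω_d/(2π) = 11.17 Hz.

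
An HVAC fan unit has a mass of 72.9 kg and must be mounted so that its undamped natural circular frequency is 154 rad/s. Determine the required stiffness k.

1730000 N/m

k = m·ω_n² = 72.9 × 154.0² = 72.9 × 23720 = 1729000 N/m.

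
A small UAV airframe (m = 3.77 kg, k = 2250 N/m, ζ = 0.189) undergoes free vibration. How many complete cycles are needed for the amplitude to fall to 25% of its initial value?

Logarithmic decrement δ = 2πζ/√(1 − ζ²) = 2π × 0.1890/√(1 − 0.0357) = 1.209.
x_n/x₀ = e^(−nδ) ≤ 0.25; take ln: n ≥ ln(1/0.25)/δ = 1.386/1.209 = 1.146.
So 2 complete cycles are required.

2 cycles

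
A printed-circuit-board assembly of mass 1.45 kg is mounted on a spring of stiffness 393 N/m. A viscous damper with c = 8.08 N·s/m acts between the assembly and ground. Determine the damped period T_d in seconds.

ω_n = √(k/m) = √(393.0/1.45) = 16.46 rad/s.
Critical damping c_c = 2√(k·m) = 2√(393.0 × 1.45) = 47.74 N·s/m, so ζ = c/c_c = 8.08/47.74 = 0.1692.
ω_d = ω_n√(1 − ζ²) = 16.46 × √(1 − 0.0286) = 16.23 rad/s.
T_d = 2π/ω_d = 0.3872 s.

0.387 s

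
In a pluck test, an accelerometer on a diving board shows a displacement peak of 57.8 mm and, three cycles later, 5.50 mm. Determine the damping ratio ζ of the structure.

Logarithmic decrement δ = (1/n)·ln(x₀/x_n) = (1/3)·ln(57.8/5.50) = (1/3)·ln(10.51) = 0.7841.
ζ = δ/√(4π² + δ²) = 0.7841/√(39.48 + 0.615) = 0.7841/6.332 = 0.1238.

0.124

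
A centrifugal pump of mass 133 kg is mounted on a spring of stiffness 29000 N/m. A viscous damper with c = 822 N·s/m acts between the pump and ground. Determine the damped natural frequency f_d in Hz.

2.30 Hz

ω_n = √(k/m) = √(29000/133) = 14.77 rad/s.
Critical damping c_c = 2√(k·m) = 2√(29000 × 133) = 3928 N·s/m, so ζ = c/c_c = 822/3928 = 0.2093.
ω_d = ω_n√(1 − ζ²) = 14.77 × √(1 − 0.0438) = 14.44 rad/s.
f_d = ω_d/(2π) = 2.298 Hz.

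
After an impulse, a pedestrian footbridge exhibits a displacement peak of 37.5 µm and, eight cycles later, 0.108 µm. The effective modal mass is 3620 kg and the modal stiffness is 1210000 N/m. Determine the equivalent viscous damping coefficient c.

15300 N·s/m

Logarithmic decrement δ = (1/n)·ln(x₀/x_n) = (1/8)·ln(37.5/0.108) = (1/8)·ln(347.2) = 0.7312.
ζ = δ/√(4π² + δ²) = 0.7312/√(39.48 + 0.535) = 0.7312/6.326 = 0.1156.
c = ζ · 2√(km) = 0.1156 × 2√(1210000 × 3620) = 0.1156 × 132400 = 15300 N·s/m.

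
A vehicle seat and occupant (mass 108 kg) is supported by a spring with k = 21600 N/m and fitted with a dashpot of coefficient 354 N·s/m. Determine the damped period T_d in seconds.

0.447 s

ω_n = √(k/m) = √(21600/108) = 14.14 rad/s.
Critical damping c_c = 2√(k·m) = 2√(21600 × 108) = 3055 N·s/m, so ζ = c/c_c = 354/3055 = 0.1159.
ω_d = ω_n√(1 − ζ²) = 14.14 × √(1 − 0.0134) = 14.05 rad/s.
T_d = 2π/ω_d = 0.4473 s.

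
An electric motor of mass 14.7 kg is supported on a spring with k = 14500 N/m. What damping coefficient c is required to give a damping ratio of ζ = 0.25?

c_c = 2√(k·m) = 2√(14500 × 14.7) = 923.4 N·s/m.
c = ζ·c_c = 0.25 × 923.4 = 230.8 N·s/m.

231 N·s/m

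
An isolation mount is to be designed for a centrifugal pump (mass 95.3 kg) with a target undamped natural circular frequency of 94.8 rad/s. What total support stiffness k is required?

k = m·ω_n² = 95.3 × 94.80² = 95.3 × 8987 = 856500 N/m.

856000 N/m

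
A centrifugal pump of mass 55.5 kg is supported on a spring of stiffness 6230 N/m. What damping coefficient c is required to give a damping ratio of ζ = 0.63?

741 N·s/m

c_c = 2√(k·m) = 2√(6230 × 55.5) = 1176 N·s/m.
c = ζ·c_c = 0.63 × 1176 = 740.9 N·s/m.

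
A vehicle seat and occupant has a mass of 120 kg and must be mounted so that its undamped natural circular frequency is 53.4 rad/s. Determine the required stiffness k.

342000 N/m

k = m·ω_n² = 120 × 53.40² = 120 × 2852 = 342200 N/m.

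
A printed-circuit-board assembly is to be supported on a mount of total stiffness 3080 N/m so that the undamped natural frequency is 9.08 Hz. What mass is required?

ω_n = 2πf_n = 2π × 9.08 = 57.05 rad/s.
m = k/ω_n² = 3080/57.05² = 3080/3255 = 0.9463 kg.

0.946 kg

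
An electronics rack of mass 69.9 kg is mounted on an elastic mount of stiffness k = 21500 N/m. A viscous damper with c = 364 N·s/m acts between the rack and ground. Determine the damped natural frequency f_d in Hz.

2.76 Hz

ω_n = √(k/m) = √(21500/69.9) = 17.54 rad/s.
Critical damping c_c = 2√(k·m) = 2√(21500 × 69.9) = 2452 N·s/m, so ζ = c/c_c = 364/2452 = 0.1485.
ω_d = ω_n√(1 − ζ²) = 17.54 × √(1 − 0.0220) = 17.34 rad/s.
f_d = ω_d/(2π) = 2.760 Hz.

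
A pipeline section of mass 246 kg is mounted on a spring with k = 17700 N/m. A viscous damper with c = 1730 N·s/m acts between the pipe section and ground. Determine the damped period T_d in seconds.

ω_n = √(k/m) = √(17700/246) = 8.482 rad/s.
Critical damping c_c = 2√(k·m) = 2√(17700 × 246) = 4173 N·s/m, so ζ = c/c_c = 1730/4173 = 0.4145.
ω_d = ω_n√(1 − ζ²) = 8.482 × √(1 − 0.172) = 7.719 rad/s.
T_d = 2π/ω_d = 0.8140 s.

0.814 s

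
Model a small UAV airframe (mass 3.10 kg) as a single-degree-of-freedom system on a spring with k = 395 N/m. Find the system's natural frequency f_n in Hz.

1.80 Hz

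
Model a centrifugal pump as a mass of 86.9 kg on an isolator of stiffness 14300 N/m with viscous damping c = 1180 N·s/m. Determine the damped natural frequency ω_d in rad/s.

ω_n = √(k/m) = √(14300/86.9) = 12.83 rad/s.
Critical damping c_c = 2√(k·m) = 2√(14300 × 86.9) = 2230 N·s/m, so ζ = c/c_c = 1180/2230 = 0.5293.
ω_d = ω_n√(1 − ζ²) = 12.83 × √(1 − 0.280) = 10.88 rad/s.

10.9 rad/s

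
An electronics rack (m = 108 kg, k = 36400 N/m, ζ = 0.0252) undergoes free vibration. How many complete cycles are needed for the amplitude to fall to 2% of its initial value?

25 cycles

Logarithmic decrement δ = 2πζ/√(1 − ζ²) = 2π × 0.02520/√(1 − 0.000635) = 0.1584.
x_n/x₀ = e^(−nδ) ≤ 0.02; take ln: n ≥ ln(1/0.02)/δ = 3.912/0.1584 = 24.70.
So 25 complete cycles are required.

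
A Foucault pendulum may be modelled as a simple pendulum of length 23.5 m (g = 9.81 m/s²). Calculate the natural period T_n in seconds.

For a simple pendulum ω_n = √(g/L) = √(9.81/23.5) = √0.4174 = 0.6461 rad/s.
T_n = 2π/ω_n = 6.283/0.6461 = 9.725 s.

9.72 s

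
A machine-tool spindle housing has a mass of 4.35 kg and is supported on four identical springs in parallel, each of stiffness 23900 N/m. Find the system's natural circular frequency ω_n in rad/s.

Parallel springs add: k_eq = 4 × 23900 = 95600 N/m.
ω_n = √(k_eq/m) = √(95600/4.35) = √21980 = 148.2 rad/s.

148 rad/s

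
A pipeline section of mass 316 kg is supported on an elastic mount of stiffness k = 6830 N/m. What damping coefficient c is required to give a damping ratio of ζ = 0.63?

1850 N·s/m

c_c = 2√(k·m) = 2√(6830 × 316) = 2938 N·s/m.
c = ζ·c_c = 0.63 × 2938 = 1851 N·s/m.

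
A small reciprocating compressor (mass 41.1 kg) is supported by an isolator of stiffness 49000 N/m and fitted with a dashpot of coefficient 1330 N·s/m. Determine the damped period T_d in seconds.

0.206 s

ω_n = √(k/m) = √(49000/41.1) = 34.53 rad/s.
Critical damping c_c = 2√(k·m) = 2√(49000 × 41.1) = 2838 N·s/m, so ζ = c/c_c = 1330/2838 = 0.4686.
ω_d = ω_n√(1 − ζ²) = 34.53 × √(1 − 0.220) = 30.50 rad/s.
T_d = 2π/ω_d = 0.2060 s.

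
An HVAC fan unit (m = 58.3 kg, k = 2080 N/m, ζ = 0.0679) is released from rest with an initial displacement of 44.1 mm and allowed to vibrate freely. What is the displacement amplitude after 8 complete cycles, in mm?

1.44 mm

Logarithmic decrement δ = 2πζ/√(1 − ζ²) = 2π × 0.06790/√(1 − 0.00461) = 0.4276.
After n cycles, x_n/x₀ = e^(−nδ), so x_8 = 44.1 × e^(−8 × 0.4276) = 44.1 × 0.03268 = 1.441 mm.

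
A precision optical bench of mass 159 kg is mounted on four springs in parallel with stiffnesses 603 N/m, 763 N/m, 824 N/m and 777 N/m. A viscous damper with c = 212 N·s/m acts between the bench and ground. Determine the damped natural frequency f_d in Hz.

0.679 Hz

Parallel springs add: k_eq = 603 + 763 + 824 + 777 = 2967 N/m.
ω_n = √(k_eq/m) = √(2967/159) = 4.320 rad/s.
Critical damping c_c = 2√(k_eq·m) = 2√(2967 × 159) = 1374 N·s/m, so ζ = c/c_c = 212/1374 = 0.1543.
ω_d = ω_n√(1 − ζ²) = 4.320 × √(1 − 0.0238) = 4.268 rad/s.
f_d = ω_d/(2π) = 0.6793 Hz.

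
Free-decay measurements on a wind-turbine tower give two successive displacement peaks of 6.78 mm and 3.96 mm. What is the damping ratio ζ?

Logarithmic decrement δ = (1/n)·ln(x₀/x_n) = (1/1)·ln(6.78/3.96) = (1/1)·ln(1.712) = 0.5377.
ζ = δ/√(4π² + δ²) = 0.5377/√(39.48 + 0.289) = 0.5377/6.306 = 0.08527.

0.0853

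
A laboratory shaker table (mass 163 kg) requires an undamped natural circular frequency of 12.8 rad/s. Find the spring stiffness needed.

26700 N/m

k = m·ω_n² = 163 × 12.80² = 163 × 163.8 = 26710 N/m.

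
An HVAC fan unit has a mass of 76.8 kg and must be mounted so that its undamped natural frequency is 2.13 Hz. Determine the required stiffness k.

13800 N/m

ω_n = 2πf_n = 2π × 2.13 = 13.38 rad/s.
k = m·ω_n² = 76.8 × 13.38² = 76.8 × 179.1 = 13760 N/m.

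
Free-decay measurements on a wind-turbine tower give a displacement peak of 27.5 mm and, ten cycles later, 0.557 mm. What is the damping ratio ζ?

0.0619

Logarithmic decrement δ = (1/n)·ln(x₀/x_n) = (1/10)·ln(27.5/0.557) = (1/10)·ln(49.37) = 0.3899.
ζ = δ/√(4π² + δ²) = 0.3899/√(39.48 + 0.152) = 0.3899/6.295 = 0.06194.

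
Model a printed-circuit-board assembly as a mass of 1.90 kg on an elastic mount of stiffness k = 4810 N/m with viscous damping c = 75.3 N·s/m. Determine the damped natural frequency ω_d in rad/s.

ω_n = √(k/m) = √(4810/1.90) = 50.31 rad/s.
Critical damping c_c = 2√(k·m) = 2√(4810 × 1.90) = 191.2 N·s/m, so ζ = c/c_c = 75.3/191.2 = 0.3938.
ω_d = ω_n√(1 − ζ²) = 50.31 × √(1 − 0.155) = 46.25 rad/s.

46.2 rad/s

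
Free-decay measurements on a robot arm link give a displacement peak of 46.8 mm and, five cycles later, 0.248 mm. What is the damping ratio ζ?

0.165

Logarithmic decrement δ = (1/n)·ln(x₀/x_n) = (1/5)·ln(46.8/0.248) = (1/5)·ln(188.7) = 1.048.
ζ = δ/√(4π² + δ²) = 1.048/√(39.48 + 1.10) = 1.048/6.370 = 0.1645.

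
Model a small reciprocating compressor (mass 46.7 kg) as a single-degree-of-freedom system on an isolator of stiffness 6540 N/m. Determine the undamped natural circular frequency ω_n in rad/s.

11.8 rad/s

ω_n = √(k/m) = √(6540/46.7) = √140.0 = 11.83 rad/s.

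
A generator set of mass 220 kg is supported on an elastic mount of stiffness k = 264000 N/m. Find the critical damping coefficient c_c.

15200 N·s/m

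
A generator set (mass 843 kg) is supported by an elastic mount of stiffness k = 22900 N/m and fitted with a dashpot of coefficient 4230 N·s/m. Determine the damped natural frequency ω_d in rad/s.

ω_n = √(k/m) = √(22900/843) = 5.212 rad/s.
Critical damping c_c = 2√(k·m) = 2√(22900 × 843) = 8787 N·s/m, so ζ = c/c_c = 4230/8787 = 0.4814.
ω_d = ω_n√(1 − ζ²) = 5.212 × √(1 − 0.232) = 4.568 rad/s.

4.57 rad/s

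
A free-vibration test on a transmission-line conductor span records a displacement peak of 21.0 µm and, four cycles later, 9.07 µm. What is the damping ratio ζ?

0.0334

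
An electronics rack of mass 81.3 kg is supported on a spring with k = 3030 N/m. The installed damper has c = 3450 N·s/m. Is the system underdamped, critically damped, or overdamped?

c_c = 2√(k·m) = 992.7 N·s/m; ζ = c/c_c = 3450/992.7 = 3.48.
Since ζ > 1 the system is overdamped.

overdamped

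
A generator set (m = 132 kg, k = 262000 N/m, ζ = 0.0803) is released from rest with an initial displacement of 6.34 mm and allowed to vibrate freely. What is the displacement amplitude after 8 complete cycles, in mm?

0.111 mm

Logarithmic decrement δ = 2πζ/√(1 − ζ²) = 2π × 0.08030/√(1 − 0.00645) = 0.5062.
After n cycles, x_n/x₀ = e^(−nδ), so x_8 = 6.34 × e^(−8 × 0.5062) = 6.34 × 0.01743 = 0.1105 mm.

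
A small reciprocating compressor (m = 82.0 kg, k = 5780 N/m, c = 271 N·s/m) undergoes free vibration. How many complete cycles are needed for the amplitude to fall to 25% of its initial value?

2 cycles

ζ = c/(2√(km)) = 271/(2√(5780 × 82.0)) = 271/1377 = 0.1968.
Logarithmic decrement δ = 2πζ/√(1 − ζ²) = 2π × 0.1968/√(1 − 0.0387) = 1.261.
x_n/x₀ = e^(−nδ) ≤ 0.25; take ln: n ≥ ln(1/0.25)/δ = 1.386/1.261 = 1.099.
So 2 complete cycles are required.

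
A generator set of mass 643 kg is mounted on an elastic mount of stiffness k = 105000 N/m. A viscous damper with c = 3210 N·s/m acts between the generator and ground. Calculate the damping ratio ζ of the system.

0.195

ω_n = √(k/m) = √(105000/643) = 12.78 rad/s.
Critical damping c_c = 2√(k·m) = 2√(105000 × 643) = 16430 N·s/m, so ζ = c/c_c = 3210/16430 = 0.1953.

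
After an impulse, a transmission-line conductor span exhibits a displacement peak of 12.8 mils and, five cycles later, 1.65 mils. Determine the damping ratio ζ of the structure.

0.0651

Logarithmic decrement δ = (1/n)·ln(x₀/x_n) = (1/5)·ln(12.8/1.65) = (1/5)·ln(7.758) = 0.4097.
ζ = δ/√(4π² + δ²) = 0.4097/√(39.48 + 0.168) = 0.4097/6.297 = 0.06507.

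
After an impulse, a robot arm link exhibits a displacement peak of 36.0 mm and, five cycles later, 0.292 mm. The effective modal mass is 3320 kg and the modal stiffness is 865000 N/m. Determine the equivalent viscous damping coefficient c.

Logarithmic decrement δ = (1/n)·ln(x₀/x_n) = (1/5)·ln(36.0/0.292) = (1/5)·ln(123.3) = 0.9629.
ζ = δ/√(4π² + δ²) = 0.9629/√(39.48 + 0.927) = 0.9629/6.357 = 0.1515.
c = ζ · 2√(km) = 0.1515 × 2√(865000 × 3320) = 0.1515 × 107200 = 16240 N·s/m.

16200 N·s/m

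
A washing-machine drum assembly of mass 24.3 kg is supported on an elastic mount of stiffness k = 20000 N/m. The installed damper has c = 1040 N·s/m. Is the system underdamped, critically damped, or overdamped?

c_c = 2√(k·m) = 1394 N·s/m; ζ = c/c_c = 1040/1394 = 0.746.
Since ζ < 1 the system is underdamped.

underdamped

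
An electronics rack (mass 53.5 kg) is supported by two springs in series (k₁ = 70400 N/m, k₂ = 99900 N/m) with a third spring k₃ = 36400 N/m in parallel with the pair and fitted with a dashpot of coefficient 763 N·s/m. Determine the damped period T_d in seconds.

Series pair: k_s = k₁k₂/(k₁+k₂) = (70400)(99900)/(70400 + 99900) = 41300 N/m. In parallel with k₃: k_eq = 41300 + 36400 = 77700 N/m.
ω_n = √(k_eq/m) = √(77700/53.5) = 38.11 rad/s.
Critical damping c_c = 2√(k_eq·m) = 2√(77700 × 53.5) = 4078 N·s/m, so ζ = c/c_c = 763/4078 = 0.1871.
ω_d = ω_n√(1 − ζ²) = 38.11 × √(1 − 0.0350) = 37.44 rad/s.
T_d = 2π/ω_d = 0.1678 s.

0.168 s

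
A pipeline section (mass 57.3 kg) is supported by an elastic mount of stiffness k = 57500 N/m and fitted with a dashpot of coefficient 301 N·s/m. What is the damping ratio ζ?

ω_n = √(k/m) = √(57500/57.3) = 31.68 rad/s.
Critical damping c_c = 2√(k·m) = 2√(57500 × 57.3) = 3630 N·s/m, so ζ = c/c_c = 301/3630 = 0.08291.

0.0829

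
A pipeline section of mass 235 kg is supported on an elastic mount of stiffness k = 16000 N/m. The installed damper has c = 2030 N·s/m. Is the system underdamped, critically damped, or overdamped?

underdamped

c_c = 2√(k·m) = 3878 N·s/m; ζ = c/c_c = 2030/3878 = 0.523.
Since ζ < 1 the system is underdamped.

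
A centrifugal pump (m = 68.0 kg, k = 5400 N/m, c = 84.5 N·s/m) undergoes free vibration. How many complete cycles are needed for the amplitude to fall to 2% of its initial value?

9 cycles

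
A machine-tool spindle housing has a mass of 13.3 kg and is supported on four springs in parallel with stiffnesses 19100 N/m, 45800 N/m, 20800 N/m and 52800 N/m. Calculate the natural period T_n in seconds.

Parallel springs add: k_eq = 19100 + 45800 + 20800 + 52800 = 138500 N/m.
ω_n = √(k_eq/m) = √(138500/13.3) = √10410 = 102.0 rad/s.
T_n = 2π/ω_n = 6.283/102.0 = 0.06157 s.

0.0616 s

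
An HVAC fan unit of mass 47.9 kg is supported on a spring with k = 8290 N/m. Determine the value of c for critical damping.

c_c = 2√(k·m) = 2√(8290 × 47.9) = 2 × 630.2 = 1260 N·s/m.

1260 N·s/m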